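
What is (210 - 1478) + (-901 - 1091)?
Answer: -3260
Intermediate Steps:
(210 - 1478) + (-901 - 1091) = -1268 - 1992 = -3260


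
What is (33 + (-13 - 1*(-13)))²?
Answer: 1089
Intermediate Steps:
(33 + (-13 - 1*(-13)))² = (33 + (-13 + 13))² = (33 + 0)² = 33² = 1089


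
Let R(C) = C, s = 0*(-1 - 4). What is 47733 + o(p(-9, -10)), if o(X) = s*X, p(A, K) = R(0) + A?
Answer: 47733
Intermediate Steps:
s = 0 (s = 0*(-5) = 0)
p(A, K) = A (p(A, K) = 0 + A = A)
o(X) = 0 (o(X) = 0*X = 0)
47733 + o(p(-9, -10)) = 47733 + 0 = 47733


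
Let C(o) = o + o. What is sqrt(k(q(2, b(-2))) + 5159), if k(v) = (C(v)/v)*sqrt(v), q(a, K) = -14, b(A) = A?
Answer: sqrt(5159 + 2*I*sqrt(14)) ≈ 71.826 + 0.0521*I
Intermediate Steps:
C(o) = 2*o
k(v) = 2*sqrt(v) (k(v) = ((2*v)/v)*sqrt(v) = 2*sqrt(v))
sqrt(k(q(2, b(-2))) + 5159) = sqrt(2*sqrt(-14) + 5159) = sqrt(2*(I*sqrt(14)) + 5159) = sqrt(2*I*sqrt(14) + 5159) = sqrt(5159 + 2*I*sqrt(14))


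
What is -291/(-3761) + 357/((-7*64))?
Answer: -173187/240704 ≈ -0.71950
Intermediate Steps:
-291/(-3761) + 357/((-7*64)) = -291*(-1/3761) + 357/(-448) = 291/3761 + 357*(-1/448) = 291/3761 - 51/64 = -173187/240704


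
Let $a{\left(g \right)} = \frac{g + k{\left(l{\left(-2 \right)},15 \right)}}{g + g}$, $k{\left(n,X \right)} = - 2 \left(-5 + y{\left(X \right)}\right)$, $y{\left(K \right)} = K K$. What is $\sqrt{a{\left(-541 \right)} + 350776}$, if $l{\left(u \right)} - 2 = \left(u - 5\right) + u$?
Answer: $\frac{\sqrt{410662943266}}{1082} \approx 592.26$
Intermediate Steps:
$y{\left(K \right)} = K^{2}$
$l{\left(u \right)} = -3 + 2 u$ ($l{\left(u \right)} = 2 + \left(\left(u - 5\right) + u\right) = 2 + \left(\left(-5 + u\right) + u\right) = 2 + \left(-5 + 2 u\right) = -3 + 2 u$)
$k{\left(n,X \right)} = 10 - 2 X^{2}$ ($k{\left(n,X \right)} = - 2 \left(-5 + X^{2}\right) = 10 - 2 X^{2}$)
$a{\left(g \right)} = \frac{-440 + g}{2 g}$ ($a{\left(g \right)} = \frac{g + \left(10 - 2 \cdot 15^{2}\right)}{g + g} = \frac{g + \left(10 - 450\right)}{2 g} = \left(g + \left(10 - 450\right)\right) \frac{1}{2 g} = \left(g - 440\right) \frac{1}{2 g} = \left(-440 + g\right) \frac{1}{2 g} = \frac{-440 + g}{2 g}$)
$\sqrt{a{\left(-541 \right)} + 350776} = \sqrt{\frac{-440 - 541}{2 \left(-541\right)} + 350776} = \sqrt{\frac{1}{2} \left(- \frac{1}{541}\right) \left(-981\right) + 350776} = \sqrt{\frac{981}{1082} + 350776} = \sqrt{\frac{379540613}{1082}} = \frac{\sqrt{410662943266}}{1082}$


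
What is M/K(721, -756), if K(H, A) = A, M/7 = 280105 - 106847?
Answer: -86629/54 ≈ -1604.2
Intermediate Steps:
M = 1212806 (M = 7*(280105 - 106847) = 7*173258 = 1212806)
M/K(721, -756) = 1212806/(-756) = 1212806*(-1/756) = -86629/54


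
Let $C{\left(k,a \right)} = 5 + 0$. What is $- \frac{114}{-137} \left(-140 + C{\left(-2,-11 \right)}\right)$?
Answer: $- \frac{15390}{137} \approx -112.34$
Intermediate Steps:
$C{\left(k,a \right)} = 5$
$- \frac{114}{-137} \left(-140 + C{\left(-2,-11 \right)}\right) = - \frac{114}{-137} \left(-140 + 5\right) = \left(-114\right) \left(- \frac{1}{137}\right) \left(-135\right) = \frac{114}{137} \left(-135\right) = - \frac{15390}{137}$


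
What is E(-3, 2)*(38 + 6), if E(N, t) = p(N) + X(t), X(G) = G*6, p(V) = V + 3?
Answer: 528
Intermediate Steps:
p(V) = 3 + V
X(G) = 6*G
E(N, t) = 3 + N + 6*t (E(N, t) = (3 + N) + 6*t = 3 + N + 6*t)
E(-3, 2)*(38 + 6) = (3 - 3 + 6*2)*(38 + 6) = (3 - 3 + 12)*44 = 12*44 = 528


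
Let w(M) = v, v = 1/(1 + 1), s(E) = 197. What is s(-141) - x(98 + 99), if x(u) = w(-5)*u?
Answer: 197/2 ≈ 98.500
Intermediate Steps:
v = 1/2 ≈ 0.50000
w(M) = 1/2
x(u) = u/2
s(-141) - x(98 + 99) = 197 - (98 + 99)/2 = 197 - 197/2 = 197/2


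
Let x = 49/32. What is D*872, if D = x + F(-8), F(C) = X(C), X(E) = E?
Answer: -22563/4 ≈ -5640.8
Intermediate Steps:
F(C) = C
x = 49/32 (x = 49*(1/32) = 49/32 ≈ 1.5313)
D = -207/32 (D = 49/32 - 8 = -207/32 ≈ -6.4688)
D*872 = -207/32*872 = -22563/4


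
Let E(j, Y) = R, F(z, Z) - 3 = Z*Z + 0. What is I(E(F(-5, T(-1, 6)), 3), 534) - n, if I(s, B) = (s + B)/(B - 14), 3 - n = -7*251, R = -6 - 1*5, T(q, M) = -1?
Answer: -914677/520 ≈ -1759.0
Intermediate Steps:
F(z, Z) = 3 + Z² (F(z, Z) = 3 + (Z*Z + 0) = 3 + (Z² + 0) = 3 + Z²)
R = -11 (R = -6 - 5 = -11)
n = 1760 (n = 3 - (-7)*251 = 3 - 1*(-1757) = 3 + 1757 = 1760)
E(j, Y) = -11
I(s, B) = (B + s)/(-14 + B)
I(E(F(-5, T(-1, 6)), 3), 534) - n = (534 - 11)/(-14 + 534) - 1*1760 = 523/520 - 1760 = -914677/520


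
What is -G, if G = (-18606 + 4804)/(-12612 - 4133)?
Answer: -13802/16745 ≈ -0.82425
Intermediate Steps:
G = 13802/16745 (G = -13802/(-16745) = -13802*(-1/16745) = 13802/16745 ≈ 0.82425)
-G = -1*13802/16745 = -13802/16745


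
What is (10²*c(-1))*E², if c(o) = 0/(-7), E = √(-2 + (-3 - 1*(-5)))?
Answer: 0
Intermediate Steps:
E = 0 (E = √(-2 + (-3 + 5)) = √(-2 + 2) = √0 = 0)
c(o) = 0 (c(o) = 0*(-⅐) = 0)
(10²*c(-1))*E² = (10²*0)*0² = (100*0)*0 = 0*0 = 0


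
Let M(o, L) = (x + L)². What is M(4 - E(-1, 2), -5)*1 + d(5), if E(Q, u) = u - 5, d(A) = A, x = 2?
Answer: 14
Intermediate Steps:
E(Q, u) = -5 + u
M(o, L) = (2 + L)²
M(4 - E(-1, 2), -5)*1 + d(5) = (2 - 5)²*1 + 5 = (-3)²*1 + 5 = 9*1 + 5 = 9 + 5 = 14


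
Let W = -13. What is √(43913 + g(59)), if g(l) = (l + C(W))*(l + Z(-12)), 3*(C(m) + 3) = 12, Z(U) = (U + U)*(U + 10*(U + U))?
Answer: 73*√77 ≈ 640.57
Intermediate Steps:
Z(U) = 42*U² (Z(U) = (2*U)*(U + 10*(2*U)) = (2*U)*(U + 20*U) = (2*U)*(21*U) = 42*U²)
C(m) = 1 (C(m) = -3 + (⅓)*12 = -3 + 4 = 1)
g(l) = (1 + l)*(6048 + l) (g(l) = (l + 1)*(l + 42*(-12)²) = (1 + l)*(l + 42*144) = (1 + l)*(l + 6048) = (1 + l)*(6048 + l))
√(43913 + g(59)) = √(43913 + (6048 + 59² + 6049*59)) = √(43913 + (6048 + 3481 + 356891)) = √(43913 + 366420) = √410333 = 73*√77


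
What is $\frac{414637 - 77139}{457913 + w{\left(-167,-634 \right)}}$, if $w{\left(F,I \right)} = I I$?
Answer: $\frac{337498}{859869} \approx 0.3925$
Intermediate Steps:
$w{\left(F,I \right)} = I^{2}$
$\frac{414637 - 77139}{457913 + w{\left(-167,-634 \right)}} = \frac{414637 - 77139}{457913 + \left(-634\right)^{2}} = \frac{337498}{457913 + 401956} = \frac{337498}{859869}$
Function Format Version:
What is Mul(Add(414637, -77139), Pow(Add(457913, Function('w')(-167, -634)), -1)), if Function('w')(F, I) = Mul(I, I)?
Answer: Rational(337498, 859869) ≈ 0.39250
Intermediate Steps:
Function('w')(F, I) = Pow(I, 2)
Mul(Add(414637, -77139), Pow(Add(457913, Function('w')(-167, -634)), -1)) = Mul(Add(414637, -77139), Pow(Add(457913, Pow(-634, 2)), -1)) = Mul(337498, Pow(Add(457913, 401956), -1)) = Mul(337498, Pow(859869, -1)) = Mul(337498, Rational(1, 859869)) = Rational(337498, 859869)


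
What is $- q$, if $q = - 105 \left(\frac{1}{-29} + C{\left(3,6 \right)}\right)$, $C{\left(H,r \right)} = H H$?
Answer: $\frac{27300}{29} \approx 941.38$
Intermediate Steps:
$C{\left(H,r \right)} = H^{2}$
$q = - \frac{27300}{29}$ ($q = - 105 \left(\frac{1}{-29} + 3^{2}\right) = - 105 \left(- \frac{1}{29} + 9\right) = \left(-105\right) \frac{260}{29} = - \frac{27300}{29} \approx -941.38$)
$- q = \left(-1\right) \left(- \frac{27300}{29}\right) = \frac{27300}{29}$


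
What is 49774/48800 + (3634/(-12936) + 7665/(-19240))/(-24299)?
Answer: 470357364885251/461140561081200 ≈ 1.0200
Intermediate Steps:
49774/48800 + (3634/(-12936) + 7665/(-19240))/(-24299) = 49774*(1/48800) + (3634*(-1/12936) + 7665*(-1/19240))*(-1/24299) = 24887/24400 + (-1817/6468 - 1533/3848)*(-1/24299) = 24887/24400 - 4226815/6222216*(-1/24299) = 24887/24400 + 4226815/151193626584 = 470357364885251/461140561081200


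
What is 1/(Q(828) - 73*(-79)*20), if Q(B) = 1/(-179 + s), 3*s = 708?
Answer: 57/6574381 ≈ 8.6700e-6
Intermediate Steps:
s = 236 (s = (⅓)*708 = 236)
Q(B) = 1/57 (Q(B) = 1/(-179 + 236) = 1/57)
1/(Q(828) - 73*(-79)*20) = 1/(1/57 - 73*(-79)*20) = 1/(1/57 + 5767*20) = 1/(1/57 + 115340) = 1/(6574381/57) = 57/6574381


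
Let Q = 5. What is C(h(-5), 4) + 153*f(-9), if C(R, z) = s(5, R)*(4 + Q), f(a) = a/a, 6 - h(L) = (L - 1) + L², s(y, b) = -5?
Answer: 108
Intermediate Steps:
h(L) = 7 - L - L² (h(L) = 6 - ((L - 1) + L²) = 6 - ((-1 + L) + L²) = 6 - (-1 + L + L²) = 6 + (1 - L - L²) = 7 - L - L²)
f(a) = 1
C(R, z) = -45 (C(R, z) = -5*(4 + 5) = -5*9 = -45)
C(h(-5), 4) + 153*f(-9) = -45 + 153*1 = -45 + 153 = 108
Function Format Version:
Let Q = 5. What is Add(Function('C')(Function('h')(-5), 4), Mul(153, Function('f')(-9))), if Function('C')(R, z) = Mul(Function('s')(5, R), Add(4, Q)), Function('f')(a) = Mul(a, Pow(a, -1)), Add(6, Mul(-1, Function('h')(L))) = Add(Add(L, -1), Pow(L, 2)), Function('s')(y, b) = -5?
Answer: 108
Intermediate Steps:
Function('h')(L) = Add(7, Mul(-1, L), Mul(-1, Pow(L, 2))) (Function('h')(L) = Add(6, Mul(-1, Add(Add(L, -1), Pow(L, 2)))) = Add(6, Mul(-1, Add(Add(-1, L), Pow(L, 2)))) = Add(6, Mul(-1, Add(-1, L, Pow(L, 2)))) = Add(6, Add(1, Mul(-1, L), Mul(-1, Pow(L, 2)))) = Add(7, Mul(-1, L), Mul(-1, Pow(L, 2))))
Function('f')(a) = 1
Function('C')(R, z) = -45 (Function('C')(R, z) = Mul(-5, Add(4, 5)) = Mul(-5, 9) = -45)
Add(Function('C')(Function('h')(-5), 4), Mul(153, Function('f')(-9))) = Add(-45, Mul(153, 1)) = Add(-45, 153) = 108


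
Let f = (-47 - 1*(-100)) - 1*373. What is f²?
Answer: 102400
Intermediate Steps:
f = -320 (f = (-47 + 100) - 373 = 53 - 373 = -320)
f² = (-320)² = 102400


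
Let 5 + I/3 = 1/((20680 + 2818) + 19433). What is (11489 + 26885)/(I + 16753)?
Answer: 1647434194/718579081 ≈ 2.2926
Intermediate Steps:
I = -643962/42931 (I = -15 + 3/((20680 + 2818) + 19433) = -15 + 3/(23498 + 19433) = -15 + 3/42931 = -643962/42931 ≈ -15.000)
(11489 + 26885)/(I + 16753) = (11489 + 26885)/(-643962/42931 + 16753) = 38374/(718579081/42931) = 38374*(42931/718579081) = 1647434194/718579081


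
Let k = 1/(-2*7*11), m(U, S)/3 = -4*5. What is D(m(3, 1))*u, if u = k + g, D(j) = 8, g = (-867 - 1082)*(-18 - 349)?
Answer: 440614324/77 ≈ 5.7223e+6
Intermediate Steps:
g = 715283 (g = -1949*(-367) = 715283)
m(U, S) = -60 (m(U, S) = 3*(-4*5) = 3*(-20) = -60)
k = -1/154 (k = 1/(-14*11) = 1/(-154) = -1/154 ≈ -0.0064935)
u = 110153581/154 (u = -1/154 + 715283 = 110153581/154 ≈ 7.1528e+5)
D(m(3, 1))*u = 8*(110153581/154) = 440614324/77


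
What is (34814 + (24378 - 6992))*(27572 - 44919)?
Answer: -905513400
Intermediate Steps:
(34814 + (24378 - 6992))*(27572 - 44919) = (34814 + 17386)*(-17347) = 52200*(-17347) = -905513400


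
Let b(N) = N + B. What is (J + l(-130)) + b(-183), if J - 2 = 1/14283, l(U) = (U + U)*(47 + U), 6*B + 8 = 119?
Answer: 611812307/28566 ≈ 21418.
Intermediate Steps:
B = 37/2 (B = -4/3 + (1/6)*119 = -4/3 + 119/6 = 37/2 ≈ 18.500)
l(U) = 2*U*(47 + U) (l(U) = (2*U)*(47 + U) = 2*U*(47 + U))
b(N) = 37/2 + N (b(N) = N + 37/2 = 37/2 + N)
J = 28567/14283 (J = 2 + 1/14283 = 28567/14283 ≈ 2.0001)
(J + l(-130)) + b(-183) = (28567/14283 + 2*(-130)*(47 - 130)) + (37/2 - 183) = (28567/14283 + 2*(-130)*(-83)) - 329/2 = (28567/14283 + 21580) - 329/2 = 308255707/14283 - 329/2 = 611812307/28566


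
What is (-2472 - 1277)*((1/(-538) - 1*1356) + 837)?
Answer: 1046807027/538 ≈ 1.9457e+6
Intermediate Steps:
(-2472 - 1277)*((1/(-538) - 1*1356) + 837) = -3749*((-1/538 - 1356) + 837) = -3749*(-729529/538 + 837) = -3749*(-279223/538) = 1046807027/538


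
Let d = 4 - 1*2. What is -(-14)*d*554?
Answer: 15512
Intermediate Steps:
d = 2 (d = 4 - 2 = 2)
-(-14)*d*554 = -(-14)*2*554 = -14*(-2)*554 = 28*554 = 15512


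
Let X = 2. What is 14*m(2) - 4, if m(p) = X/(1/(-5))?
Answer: -144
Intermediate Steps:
m(p) = -10 (m(p) = 2/(1/(-5)) = 2/(-1/5) = 2*(-5) = -10)
14*m(2) - 4 = 14*(-10) - 4 = -140 - 4 = -144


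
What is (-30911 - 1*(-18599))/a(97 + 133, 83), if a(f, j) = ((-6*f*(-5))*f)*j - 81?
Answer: -4104/43906973 ≈ -9.3470e-5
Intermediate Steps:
a(f, j) = -81 + 30*j*f² (a(f, j) = ((30*f)*f)*j - 81 = (30*f²)*j - 81 = 30*j*f² - 81 = -81 + 30*j*f²)
(-30911 - 1*(-18599))/a(97 + 133, 83) = (-30911 - 1*(-18599))/(-81 + 30*83*(97 + 133)²) = (-30911 + 18599)/(-81 + 30*83*230²) = -12312/(-81 + 30*83*52900) = -12312/(-81 + 131721000) = -12312/131720919 = -12312*1/131720919 = -4104/43906973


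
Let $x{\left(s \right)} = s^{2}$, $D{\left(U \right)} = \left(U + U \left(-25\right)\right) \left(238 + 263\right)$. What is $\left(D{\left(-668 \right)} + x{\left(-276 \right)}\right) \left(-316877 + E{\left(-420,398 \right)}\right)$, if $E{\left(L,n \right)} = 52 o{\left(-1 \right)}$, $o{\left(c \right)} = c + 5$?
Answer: $-2567618119152$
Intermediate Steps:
$o{\left(c \right)} = 5 + c$
$D{\left(U \right)} = - 12024 U$ ($D{\left(U \right)} = \left(U - 25 U\right) 501 = - 24 U 501 = - 12024 U$)
$E{\left(L,n \right)} = 208$ ($E{\left(L,n \right)} = 52 \left(5 - 1\right) = 52 \cdot 4 = 208$)
$\left(D{\left(-668 \right)} + x{\left(-276 \right)}\right) \left(-316877 + E{\left(-420,398 \right)}\right) = \left(\left(-12024\right) \left(-668\right) + \left(-276\right)^{2}\right) \left(-316877 + 208\right) = \left(8032032 + 76176\right) \left(-316669\right) = 8108208 \left(-316669\right) = -2567618119152$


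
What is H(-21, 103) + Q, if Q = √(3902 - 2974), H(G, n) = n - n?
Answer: 4*√58 ≈ 30.463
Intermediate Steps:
H(G, n) = 0
Q = 4*√58 (Q = √928 = 4*√58 ≈ 30.463)
H(-21, 103) + Q = 0 + 4*√58 = 4*√58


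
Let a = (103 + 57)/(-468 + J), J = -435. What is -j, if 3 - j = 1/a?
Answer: -1383/160 ≈ -8.6438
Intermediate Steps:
a = -160/903 (a = (103 + 57)/(-468 - 435) = 160/(-903) = 160*(-1/903) = -160/903 ≈ -0.17719)
j = 1383/160 (j = 3 - 1/(-160/903) = 3 - 1*(-903/160) = 3 + 903/160 = 1383/160 ≈ 8.6438)
-j = -1*1383/160 = -1383/160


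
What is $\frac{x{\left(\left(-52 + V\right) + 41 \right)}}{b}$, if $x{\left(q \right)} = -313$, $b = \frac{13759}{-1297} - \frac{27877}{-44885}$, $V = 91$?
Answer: $\frac{18221559485}{581416246} \approx 31.34$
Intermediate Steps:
$b = - \frac{581416246}{58215845}$ ($b = 13759 \left(- \frac{1}{1297}\right) - - \frac{27877}{44885} = - \frac{13759}{1297} + \frac{27877}{44885} = - \frac{581416246}{58215845} \approx -9.9872$)
$\frac{x{\left(\left(-52 + V\right) + 41 \right)}}{b} = - \frac{313}{- \frac{581416246}{58215845}} = \left(-313\right) \left(- \frac{58215845}{581416246}\right) = \frac{18221559485}{581416246}$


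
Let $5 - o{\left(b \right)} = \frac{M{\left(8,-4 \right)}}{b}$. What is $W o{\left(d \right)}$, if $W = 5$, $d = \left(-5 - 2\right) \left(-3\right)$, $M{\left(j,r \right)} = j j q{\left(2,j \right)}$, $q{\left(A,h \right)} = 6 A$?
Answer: $- \frac{1105}{7} \approx -157.86$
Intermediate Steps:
$M{\left(j,r \right)} = 12 j^{2}$ ($M{\left(j,r \right)} = j j 6 \cdot 2 = j^{2} \cdot 12 = 12 j^{2}$)
$d = 21$ ($d = \left(-7\right) \left(-3\right) = 21$)
$o{\left(b \right)} = 5 - \frac{768}{b}$ ($o{\left(b \right)} = 5 - \frac{12 \cdot 8^{2}}{b} = 5 - \frac{12 \cdot 64}{b} = 5 - \frac{768}{b}$)
$W o{\left(d \right)} = 5 \left(5 - \frac{768}{21}\right) = 5 \left(5 - \frac{256}{7}\right) = 5 \left(- \frac{221}{7}\right) = - \frac{1105}{7}$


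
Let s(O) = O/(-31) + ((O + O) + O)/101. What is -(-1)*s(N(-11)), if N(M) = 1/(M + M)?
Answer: 4/34441 ≈ 0.00011614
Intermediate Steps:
N(M) = 1/(2*M)
s(O) = -8*O/3131 (s(O) = O*(-1/31) + (2*O + O)*(1/101) = -O/31 + (3*O)*(1/101) = -O/31 + 3*O/101 = -8*O/3131)
-(-1)*s(N(-11)) = -(-1)*(-4/(3131*(-11))) = -(-1)*(-4*(-1)/(3131*11)) = -(-1)*(-8/3131*(-1/22)) = -(-1)*4/34441 = -1*(-4/34441) = 4/34441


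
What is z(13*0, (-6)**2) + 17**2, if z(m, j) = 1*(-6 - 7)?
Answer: 276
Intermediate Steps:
z(m, j) = -13 (z(m, j) = 1*(-13) = -13)
z(13*0, (-6)**2) + 17**2 = -13 + 17**2 = -13 + 289 = 276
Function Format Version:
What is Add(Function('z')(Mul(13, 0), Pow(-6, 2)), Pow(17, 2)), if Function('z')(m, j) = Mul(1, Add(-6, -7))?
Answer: 276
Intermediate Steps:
Function('z')(m, j) = -13 (Function('z')(m, j) = Mul(1, -13) = -13)
Add(Function('z')(Mul(13, 0), Pow(-6, 2)), Pow(17, 2)) = Add(-13, Pow(17, 2)) = Add(-13, 289) = 276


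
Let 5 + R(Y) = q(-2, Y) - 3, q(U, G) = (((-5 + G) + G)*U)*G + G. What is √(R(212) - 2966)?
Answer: 7*I*√3682 ≈ 424.76*I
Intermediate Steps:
q(U, G) = G + G*U*(-5 + 2*G) (q(U, G) = ((-5 + 2*G)*U)*G + G = (U*(-5 + 2*G))*G + G = G*U*(-5 + 2*G) + G = G + G*U*(-5 + 2*G))
R(Y) = -8 + Y*(11 - 4*Y) (R(Y) = -5 + (Y*(1 - 5*(-2) + 2*Y*(-2)) - 3) = -5 + (Y*(1 + 10 - 4*Y) - 3) = -5 + (Y*(11 - 4*Y) - 3) = -5 + (-3 + Y*(11 - 4*Y)) = -8 + Y*(11 - 4*Y))
√(R(212) - 2966) = √((-8 + 212*(11 - 4*212)) - 2966) = √((-8 + 212*(11 - 848)) - 2966) = √((-8 + 212*(-837)) - 2966) = √((-8 - 177444) - 2966) = √(-177452 - 2966) = √(-180418) = 7*I*√3682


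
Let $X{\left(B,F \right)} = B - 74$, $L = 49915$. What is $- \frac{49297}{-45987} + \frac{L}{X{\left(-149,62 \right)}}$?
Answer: $- \frac{2284447874}{10255101} \approx -222.76$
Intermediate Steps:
$X{\left(B,F \right)} = -74 + B$
$- \frac{49297}{-45987} + \frac{L}{X{\left(-149,62 \right)}} = - \frac{49297}{-45987} + \frac{49915}{-74 - 149} = \left(-49297\right) \left(- \frac{1}{45987}\right) + \frac{49915}{-223} = \frac{49297}{45987} + 49915 \left(- \frac{1}{223}\right) = \frac{49297}{45987} - \frac{49915}{223} = - \frac{2284447874}{10255101}$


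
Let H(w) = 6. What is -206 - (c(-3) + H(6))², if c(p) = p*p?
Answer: -431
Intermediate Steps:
c(p) = p²
-206 - (c(-3) + H(6))² = -206 - ((-3)² + 6)² = -206 - (9 + 6)² = -206 - 1*15² = -206 - 1*225 = -206 - 225 = -431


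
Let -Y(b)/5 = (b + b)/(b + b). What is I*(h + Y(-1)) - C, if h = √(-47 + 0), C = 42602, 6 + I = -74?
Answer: -42202 - 80*I*√47 ≈ -42202.0 - 548.45*I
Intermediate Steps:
I = -80 (I = -6 - 74 = -80)
Y(b) = -5 (Y(b) = -5*(b + b)/(b + b) = -5*2*b/(2*b) = -5*2*b*1/(2*b) = -5*1 = -5)
h = I*√47 (h = √(-47) = I*√47 ≈ 6.8557*I)
I*(h + Y(-1)) - C = -80*(I*√47 - 5) - 1*42602 = -80*(-5 + I*√47) - 42602 = (400 - 80*I*√47) - 42602 = -42202 - 80*I*√47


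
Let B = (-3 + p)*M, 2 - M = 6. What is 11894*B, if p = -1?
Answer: 190304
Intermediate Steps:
M = -4 (M = 2 - 1*6 = 2 - 6 = -4)
B = 16 (B = (-3 - 1)*(-4) = -4*(-4) = 16)
11894*B = 11894*16 = 190304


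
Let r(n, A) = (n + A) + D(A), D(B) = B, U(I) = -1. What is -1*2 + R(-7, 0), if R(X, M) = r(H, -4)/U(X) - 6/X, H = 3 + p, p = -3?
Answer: 48/7 ≈ 6.8571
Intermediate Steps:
H = 0 (H = 3 - 3 = 0)
r(n, A) = n + 2*A (r(n, A) = (n + A) + A = (A + n) + A = n + 2*A)
R(X, M) = 8 - 6/X (R(X, M) = (0 + 2*(-4))/(-1) - 6/X = (0 - 8)*(-1) - 6/X = -8*(-1) - 6/X = 8 - 6/X)
-1*2 + R(-7, 0) = -1*2 + (8 - 6/(-7)) = -2 + (8 - 6*(-⅐)) = -2 + (8 + 6/7) = -2 + 62/7 = 48/7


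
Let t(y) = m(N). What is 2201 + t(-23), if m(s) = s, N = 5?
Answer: 2206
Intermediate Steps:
t(y) = 5
2201 + t(-23) = 2201 + 5 = 2206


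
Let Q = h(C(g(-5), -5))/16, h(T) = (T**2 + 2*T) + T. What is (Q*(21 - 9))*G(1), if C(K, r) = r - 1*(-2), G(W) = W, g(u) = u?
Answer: 0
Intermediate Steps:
C(K, r) = 2 + r (C(K, r) = r + 2 = 2 + r)
h(T) = T**2 + 3*T
Q = 0 (Q = ((2 - 5)*(3 + (2 - 5)))/16 = -3*(3 - 3)*(1/16) = -3*0*(1/16) = 0*(1/16) = 0)
(Q*(21 - 9))*G(1) = (0*(21 - 9))*1 = (0*12)*1 = 0*1 = 0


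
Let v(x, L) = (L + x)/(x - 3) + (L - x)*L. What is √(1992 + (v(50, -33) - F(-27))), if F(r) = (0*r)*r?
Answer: √10451578/47 ≈ 68.785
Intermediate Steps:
v(x, L) = L*(L - x) + (L + x)/(-3 + x) (v(x, L) = (L + x)/(-3 + x) + L*(L - x) = L*(L - x) + (L + x)/(-3 + x))
F(r) = 0 (F(r) = 0*r = 0)
√(1992 + (v(50, -33) - F(-27))) = √(1992 + ((-33 + 50 - 3*(-33)² + 50*(-33)² - 1*(-33)*50² + 3*(-33)*50)/(-3 + 50) - 1*0)) = √(1992 + ((-33 + 50 - 3*1089 + 50*1089 - 1*(-33)*2500 - 4950)/47 + 0)) = √(1992 + ((-33 + 50 - 3267 + 54450 + 82500 - 4950)/47 + 0)) = √(1992 + ((1/47)*128750 + 0)) = √(1992 + (128750/47 + 0)) = √(1992 + 128750/47) = √(222374/47) = √10451578/47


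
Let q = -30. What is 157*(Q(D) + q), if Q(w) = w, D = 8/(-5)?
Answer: -24806/5 ≈ -4961.2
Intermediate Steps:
D = -8/5 (D = 8*(-1/5) = -8/5 ≈ -1.6000)
157*(Q(D) + q) = 157*(-8/5 - 30) = 157*(-158/5) = -24806/5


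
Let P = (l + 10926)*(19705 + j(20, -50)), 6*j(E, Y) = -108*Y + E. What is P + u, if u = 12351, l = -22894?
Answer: -739884547/3 ≈ -2.4663e+8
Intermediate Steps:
j(E, Y) = -18*Y + E/6 (j(E, Y) = (-108*Y + E)/6 = (E - 108*Y)/6 = -18*Y + E/6)
P = -739921600/3 (P = (-22894 + 10926)*(19705 + (-18*(-50) + (1/6)*20)) = -11968*(19705 + (900 + 10/3)) = -11968*(19705 + 2710/3) = -11968*61825/3 = -739921600/3 ≈ -2.4664e+8)
P + u = -739921600/3 + 12351 = -739884547/3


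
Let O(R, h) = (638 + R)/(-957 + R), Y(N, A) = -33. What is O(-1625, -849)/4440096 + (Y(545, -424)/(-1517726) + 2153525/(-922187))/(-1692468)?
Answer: 8776099611752490005/5986988005412639067700032 ≈ 1.4659e-6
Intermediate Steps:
O(R, h) = (638 + R)/(-957 + R)
O(-1625, -849)/4440096 + (Y(545, -424)/(-1517726) + 2153525/(-922187))/(-1692468) = ((638 - 1625)/(-957 - 1625))/4440096 + (-33/(-1517726) + 2153525/(-922187))/(-1692468) = (-987/(-2582))*(1/4440096) + (-33*(-1/1517726) + 2153525*(-1/922187))*(-1/1692468) = -1/2582*(-987)*(1/4440096) + (33/1517726 - 2153525/922187)*(-1/1692468) = (987/2582)*(1/4440096) - 466918635997/199946740966*(-1/1692468) = 329/3821442624 + 466918635997/338403460789244088 = 8776099611752490005/5986988005412639067700032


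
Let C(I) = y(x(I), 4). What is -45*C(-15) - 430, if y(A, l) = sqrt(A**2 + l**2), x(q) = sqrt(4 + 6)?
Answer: -430 - 45*sqrt(26) ≈ -659.46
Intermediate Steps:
x(q) = sqrt(10)
C(I) = sqrt(26) (C(I) = sqrt((sqrt(10))**2 + 4**2) = sqrt(10 + 16) = sqrt(26))
-45*C(-15) - 430 = -45*sqrt(26) - 430 = -430 - 45*sqrt(26)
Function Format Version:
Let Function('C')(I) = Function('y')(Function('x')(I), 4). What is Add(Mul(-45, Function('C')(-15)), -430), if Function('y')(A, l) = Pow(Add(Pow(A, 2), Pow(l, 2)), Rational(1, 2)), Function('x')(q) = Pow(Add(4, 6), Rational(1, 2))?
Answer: Add(-430, Mul(-45, Pow(26, Rational(1, 2)))) ≈ -659.46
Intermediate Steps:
Function('x')(q) = Pow(10, Rational(1, 2))
Function('C')(I) = Pow(26, Rational(1, 2)) (Function('C')(I) = Pow(Add(Pow(Pow(10, Rational(1, 2)), 2), Pow(4, 2)), Rational(1, 2)) = Pow(Add(10, 16), Rational(1, 2)) = Pow(26, Rational(1, 2)))
Add(Mul(-45, Function('C')(-15)), -430) = Add(Mul(-45, Pow(26, Rational(1, 2))), -430) = Add(-430, Mul(-45, Pow(26, Rational(1, 2))))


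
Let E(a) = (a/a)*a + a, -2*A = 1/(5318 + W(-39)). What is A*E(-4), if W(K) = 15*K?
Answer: 4/4733 ≈ 0.00084513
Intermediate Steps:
A = -1/9466 (A = -1/(2*(5318 + 15*(-39))) = -1/(2*(5318 - 585)) = -½/4733 = -½*1/4733 = -1/9466 ≈ -0.00010564)
E(a) = 2*a (E(a) = 1*a + a = a + a = 2*a)
A*E(-4) = -(-4)/4733 = -1/9466*(-8) = 4/4733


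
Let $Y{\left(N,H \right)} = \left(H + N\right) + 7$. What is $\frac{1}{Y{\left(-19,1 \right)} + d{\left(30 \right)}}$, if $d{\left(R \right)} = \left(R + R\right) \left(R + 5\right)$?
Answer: $\frac{1}{2089} \approx 0.0004787$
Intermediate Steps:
$Y{\left(N,H \right)} = 7 + H + N$
$d{\left(R \right)} = 2 R \left(5 + R\right)$
$\frac{1}{Y{\left(-19,1 \right)} + d{\left(30 \right)}} = \frac{1}{\left(7 + 1 - 19\right) + 2 \cdot 30 \left(5 + 30\right)} = \frac{1}{-11 + 2 \cdot 30 \cdot 35} = \frac{1}{-11 + 2100} = \frac{1}{2089}$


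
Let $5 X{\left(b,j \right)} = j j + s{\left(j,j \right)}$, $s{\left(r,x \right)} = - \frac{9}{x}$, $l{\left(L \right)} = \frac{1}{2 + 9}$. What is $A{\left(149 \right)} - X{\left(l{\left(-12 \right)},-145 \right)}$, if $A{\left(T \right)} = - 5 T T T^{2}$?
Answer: $- \frac{1786709002259}{725} \approx -2.4644 \cdot 10^{9}$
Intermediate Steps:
$l{\left(L \right)} = \frac{1}{11}$
$A{\left(T \right)} = - 5 T^{4}$ ($A{\left(T \right)} = - 5 T^{2} T^{2} = - 5 T^{4}$)
$X{\left(b,j \right)} = - \frac{9}{5 j} + \frac{j^{2}}{5}$ ($X{\left(b,j \right)} = \frac{j j - \frac{9}{j}}{5} = \frac{j^{2} - \frac{9}{j}}{5} = - \frac{9}{5 j} + \frac{j^{2}}{5}$)
$A{\left(149 \right)} - X{\left(l{\left(-12 \right)},-145 \right)} = - 5 \cdot 149^{4} - \frac{-9 + \left(-145\right)^{3}}{5 \left(-145\right)} = \left(-5\right) 492884401 - \frac{1}{5} \left(- \frac{1}{145}\right) \left(-9 - 3048625\right) = -2464422005 - \frac{1}{5} \left(- \frac{1}{145}\right) \left(-3048634\right) = -2464422005 - \frac{3048634}{725} = - \frac{1786709002259}{725}$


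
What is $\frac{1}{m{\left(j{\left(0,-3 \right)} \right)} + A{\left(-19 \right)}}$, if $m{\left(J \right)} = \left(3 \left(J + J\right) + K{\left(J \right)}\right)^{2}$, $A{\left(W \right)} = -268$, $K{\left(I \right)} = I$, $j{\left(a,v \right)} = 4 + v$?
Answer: $- \frac{1}{219} \approx -0.0045662$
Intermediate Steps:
$m{\left(J \right)} = 49 J^{2}$ ($m{\left(J \right)} = \left(3 \left(J + J\right) + J\right)^{2} = \left(3 \cdot 2 J + J\right)^{2} = \left(6 J + J\right)^{2} = \left(7 J\right)^{2} = 49 J^{2}$)
$\frac{1}{m{\left(j{\left(0,-3 \right)} \right)} + A{\left(-19 \right)}} = \frac{1}{49 \left(4 - 3\right)^{2} - 268} = \frac{1}{49 \cdot 1^{2} - 268} = \frac{1}{49 \cdot 1 - 268} = \frac{1}{49 - 268} = \frac{1}{-219} = - \frac{1}{219}$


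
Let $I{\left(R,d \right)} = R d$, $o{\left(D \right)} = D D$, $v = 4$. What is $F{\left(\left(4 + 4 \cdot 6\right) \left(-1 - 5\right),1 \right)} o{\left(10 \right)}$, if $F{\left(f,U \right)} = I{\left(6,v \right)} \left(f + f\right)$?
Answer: $-806400$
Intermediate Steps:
$o{\left(D \right)} = D^{2}$
$F{\left(f,U \right)} = 48 f$ ($F{\left(f,U \right)} = 6 \cdot 4 \left(f + f\right) = 24 \cdot 2 f = 48 f$)
$F{\left(\left(4 + 4 \cdot 6\right) \left(-1 - 5\right),1 \right)} o{\left(10 \right)} = 48 \left(4 + 4 \cdot 6\right) \left(-1 - 5\right) 10^{2} = 48 \left(4 + 24\right) \left(-6\right) 100 = 48 \cdot 28 \left(-6\right) 100 = 48 \left(-168\right) 100 = \left(-8064\right) 100 = -806400$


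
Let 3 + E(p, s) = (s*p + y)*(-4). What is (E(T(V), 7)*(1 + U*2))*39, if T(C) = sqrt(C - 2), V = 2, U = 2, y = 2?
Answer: -2145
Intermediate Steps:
T(C) = sqrt(-2 + C)
E(p, s) = -11 - 4*p*s (E(p, s) = -3 + (s*p + 2)*(-4) = -3 + (p*s + 2)*(-4) = -3 + (2 + p*s)*(-4) = -3 + (-8 - 4*p*s) = -11 - 4*p*s)
(E(T(V), 7)*(1 + U*2))*39 = ((-11 - 4*sqrt(-2 + 2)*7)*(1 + 2*2))*39 = ((-11 - 4*sqrt(0)*7)*(1 + 4))*39 = ((-11 - 4*0*7)*5)*39 = ((-11 + 0)*5)*39 = -11*5*39 = -55*39 = -2145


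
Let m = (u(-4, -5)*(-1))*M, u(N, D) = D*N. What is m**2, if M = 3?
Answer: 3600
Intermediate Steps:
m = -60 (m = (-5*(-4)*(-1))*3 = (20*(-1))*3 = -20*3 = -60)
m**2 = (-60)**2 = 3600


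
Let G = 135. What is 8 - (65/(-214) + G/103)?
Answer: 154141/22042 ≈ 6.9931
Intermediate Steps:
8 - (65/(-214) + G/103) = 8 - (65/(-214) + 135/103) = 8 - (65*(-1/214) + 135*(1/103)) = 8 - (-65/214 + 135/103) = 8 - 1*22195/22042 = 8 - 22195/22042 = 154141/22042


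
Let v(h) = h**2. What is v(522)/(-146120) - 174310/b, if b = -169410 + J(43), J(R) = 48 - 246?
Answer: -1296580567/1548945060 ≈ -0.83707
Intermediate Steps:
J(R) = -198
b = -169608 (b = -169410 - 198 = -169608)
v(522)/(-146120) - 174310/b = 522**2/(-146120) - 174310/(-169608) = 272484*(-1/146120) - 174310*(-1/169608) = -68121/36530 + 87155/84804 = -1296580567/1548945060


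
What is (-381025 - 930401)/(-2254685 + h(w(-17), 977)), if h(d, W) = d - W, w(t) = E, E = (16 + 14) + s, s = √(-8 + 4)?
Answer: 739523612808/1271968929857 + 655713*I/1271968929857 ≈ 0.5814 + 5.1551e-7*I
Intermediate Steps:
s = 2*I (s = √(-4) = 2*I ≈ 2.0*I)
E = 30 + 2*I (E = (16 + 14) + 2*I = 30 + 2*I ≈ 30.0 + 2.0*I)
w(t) = 30 + 2*I
(-381025 - 930401)/(-2254685 + h(w(-17), 977)) = (-381025 - 930401)/(-2254685 + ((30 + 2*I) - 1*977)) = -1311426/(-2254685 + ((30 + 2*I) - 977)) = -1311426/(-2254685 + (-947 + 2*I)) = -1311426*(-2255632 - 2*I)/5087875719428 = -655713*(-2255632 - 2*I)/2543937859714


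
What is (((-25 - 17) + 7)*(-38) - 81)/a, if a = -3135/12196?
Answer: -15232804/3135 ≈ -4858.9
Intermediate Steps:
a = -3135/12196 (a = -3135*1/12196 = -3135/12196 ≈ -0.25705)
(((-25 - 17) + 7)*(-38) - 81)/a = (((-25 - 17) + 7)*(-38) - 81)/(-3135/12196) = ((-42 + 7)*(-38) - 81)*(-12196/3135) = (-35*(-38) - 81)*(-12196/3135) = (1330 - 81)*(-12196/3135) = 1249*(-12196/3135) = -15232804/3135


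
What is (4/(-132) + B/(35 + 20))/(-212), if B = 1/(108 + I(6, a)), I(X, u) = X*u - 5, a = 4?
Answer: 158/1110615 ≈ 0.00014226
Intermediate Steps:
I(X, u) = -5 + X*u
B = 1/127 (B = 1/(108 + (-5 + 6*4)) = 1/(108 + (-5 + 24)) = 1/(108 + 19) = 1/127 ≈ 0.0078740)
(4/(-132) + B/(35 + 20))/(-212) = (4/(-132) + 1/(127*(35 + 20)))/(-212) = (4*(-1/132) + (1/127)/55)*(-1/212) = (-1/33 + (1/127)*(1/55))*(-1/212) = (-1/33 + 1/6985)*(-1/212) = -632/20955*(-1/212) = 158/1110615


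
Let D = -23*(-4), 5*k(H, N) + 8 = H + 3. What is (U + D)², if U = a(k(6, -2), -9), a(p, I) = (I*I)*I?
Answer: 405769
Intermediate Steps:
k(H, N) = -1 + H/5 (k(H, N) = -8/5 + (H + 3)/5 = -8/5 + (3 + H)/5 = -8/5 + (⅗ + H/5) = -1 + H/5)
a(p, I) = I³ (a(p, I) = I²*I = I³)
U = -729 (U = (-9)³ = -729)
D = 92
(U + D)² = (-729 + 92)² = (-637)² = 405769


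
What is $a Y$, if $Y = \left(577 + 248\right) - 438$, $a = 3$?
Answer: $1161$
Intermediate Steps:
$Y = 387$ ($Y = 825 - 438 = 387$)
$a Y = 3 \cdot 387 = 1161$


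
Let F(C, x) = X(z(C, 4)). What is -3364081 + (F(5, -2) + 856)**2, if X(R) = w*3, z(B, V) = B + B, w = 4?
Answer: -2610657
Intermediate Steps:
z(B, V) = 2*B
X(R) = 12 (X(R) = 4*3 = 12)
F(C, x) = 12
-3364081 + (F(5, -2) + 856)**2 = -3364081 + (12 + 856)**2 = -3364081 + 868**2 = -3364081 + 753424 = -2610657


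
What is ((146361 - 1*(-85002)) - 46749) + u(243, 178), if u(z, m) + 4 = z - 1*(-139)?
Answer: 184992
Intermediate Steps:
u(z, m) = 135 + z (u(z, m) = -4 + (z - 1*(-139)) = -4 + (z + 139) = -4 + (139 + z) = 135 + z)
((146361 - 1*(-85002)) - 46749) + u(243, 178) = ((146361 - 1*(-85002)) - 46749) + (135 + 243) = ((146361 + 85002) - 46749) + 378 = (231363 - 46749) + 378 = 184614 + 378 = 184992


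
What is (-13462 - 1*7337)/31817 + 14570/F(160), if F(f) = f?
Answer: 46024585/509072 ≈ 90.409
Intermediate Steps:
(-13462 - 1*7337)/31817 + 14570/F(160) = (-13462 - 1*7337)/31817 + 14570/160 = (-13462 - 7337)*(1/31817) + 14570*(1/160) = -20799*1/31817 + 1457/16 = -20799/31817 + 1457/16 = 46024585/509072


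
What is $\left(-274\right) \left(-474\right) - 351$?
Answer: $129525$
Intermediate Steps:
$\left(-274\right) \left(-474\right) - 351 = 129876 - 351 = 129525$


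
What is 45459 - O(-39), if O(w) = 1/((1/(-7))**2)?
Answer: 45410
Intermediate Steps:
O(w) = 49 (O(w) = 1/((-1/7)**2) = 1/(1/49) = 49)
45459 - O(-39) = 45459 - 1*49 = 45459 - 49 = 45410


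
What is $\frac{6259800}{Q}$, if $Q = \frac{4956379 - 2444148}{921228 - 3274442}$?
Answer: $- \frac{14730648997200}{2512231} \approx -5.8636 \cdot 10^{6}$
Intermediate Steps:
$Q = - \frac{2512231}{2353214}$ ($Q = \frac{2512231}{-2353214} = 2512231 \left(- \frac{1}{2353214}\right) = - \frac{2512231}{2353214} \approx -1.0676$)
$\frac{6259800}{Q} = \frac{6259800}{- \frac{2512231}{2353214}} = 6259800 \left(- \frac{2353214}{2512231}\right) = - \frac{14730648997200}{2512231}$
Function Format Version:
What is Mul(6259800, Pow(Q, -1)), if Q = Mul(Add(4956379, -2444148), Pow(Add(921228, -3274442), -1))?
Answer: Rational(-14730648997200, 2512231) ≈ -5.8636e+6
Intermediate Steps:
Q = Rational(-2512231, 2353214) (Q = Mul(2512231, Pow(-2353214, -1)) = Mul(2512231, Rational(-1, 2353214)) = Rational(-2512231, 2353214) ≈ -1.0676)
Mul(6259800, Pow(Q, -1)) = Mul(6259800, Pow(Rational(-2512231, 2353214), -1)) = Mul(6259800, Rational(-2353214, 2512231)) = Rational(-14730648997200, 2512231)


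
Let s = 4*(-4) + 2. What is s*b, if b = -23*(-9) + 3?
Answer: -2940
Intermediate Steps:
s = -14 (s = -16 + 2 = -14)
b = 210 (b = 207 + 3 = 210)
s*b = -14*210 = -2940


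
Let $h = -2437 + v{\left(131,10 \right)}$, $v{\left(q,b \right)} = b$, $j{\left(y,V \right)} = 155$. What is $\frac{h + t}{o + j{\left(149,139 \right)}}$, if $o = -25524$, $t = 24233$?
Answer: $- \frac{21806}{25369} \approx -0.85955$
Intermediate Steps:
$h = -2427$ ($h = -2437 + 10 = -2427$)
$\frac{h + t}{o + j{\left(149,139 \right)}} = \frac{-2427 + 24233}{-25524 + 155} = \frac{21806}{-25369} = 21806 \left(- \frac{1}{25369}\right) = - \frac{21806}{25369}$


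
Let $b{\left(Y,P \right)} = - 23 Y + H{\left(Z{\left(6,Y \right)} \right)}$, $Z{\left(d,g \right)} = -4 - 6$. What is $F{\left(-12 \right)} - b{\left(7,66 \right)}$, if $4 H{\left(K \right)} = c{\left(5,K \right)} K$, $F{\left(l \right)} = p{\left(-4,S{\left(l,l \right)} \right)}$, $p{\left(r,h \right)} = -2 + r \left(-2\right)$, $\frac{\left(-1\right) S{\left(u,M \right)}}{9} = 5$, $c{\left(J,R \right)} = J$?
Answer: $\frac{359}{2} \approx 179.5$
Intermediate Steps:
$S{\left(u,M \right)} = -45$ ($S{\left(u,M \right)} = \left(-9\right) 5 = -45$)
$Z{\left(d,g \right)} = -10$ ($Z{\left(d,g \right)} = -4 - 6 = -10$)
$p{\left(r,h \right)} = -2 - 2 r$
$F{\left(l \right)} = 6$ ($F{\left(l \right)} = -2 - -8 = -2 + 8 = 6$)
$H{\left(K \right)} = \frac{5 K}{4}$
$b{\left(Y,P \right)} = - \frac{25}{2} - 23 Y$ ($b{\left(Y,P \right)} = - 23 Y + \frac{5}{4} \left(-10\right) = - 23 Y - \frac{25}{2} = - \frac{25}{2} - 23 Y$)
$F{\left(-12 \right)} - b{\left(7,66 \right)} = 6 - \left(- \frac{25}{2} - 161\right) = 6 - - \frac{347}{2} = 6 + \frac{347}{2} = \frac{359}{2}$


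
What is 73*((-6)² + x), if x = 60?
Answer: 7008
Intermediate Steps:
73*((-6)² + x) = 73*((-6)² + 60) = 73*(36 + 60) = 73*96 = 7008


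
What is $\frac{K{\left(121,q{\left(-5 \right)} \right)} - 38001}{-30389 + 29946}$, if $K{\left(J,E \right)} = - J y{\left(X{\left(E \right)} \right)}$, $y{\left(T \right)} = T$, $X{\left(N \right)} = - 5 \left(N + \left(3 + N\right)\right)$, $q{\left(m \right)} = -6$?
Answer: $\frac{43446}{443} \approx 98.072$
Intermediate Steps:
$X{\left(N \right)} = -15 - 10 N$ ($X{\left(N \right)} = - 5 \left(3 + 2 N\right) = -15 - 10 N$)
$K{\left(J,E \right)} = - J \left(-15 - 10 E\right)$
$\frac{K{\left(121,q{\left(-5 \right)} \right)} - 38001}{-30389 + 29946} = \frac{5 \cdot 121 \left(3 + 2 \left(-6\right)\right) - 38001}{-30389 + 29946} = \frac{5 \cdot 121 \left(3 - 12\right) - 38001}{-443} = \left(5 \cdot 121 \left(-9\right) - 38001\right) \left(- \frac{1}{443}\right) = \left(-5445 - 38001\right) \left(- \frac{1}{443}\right) = \left(-43446\right) \left(- \frac{1}{443}\right) = \frac{43446}{443}$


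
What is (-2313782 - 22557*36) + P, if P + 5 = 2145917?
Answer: -979922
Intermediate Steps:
P = 2145912 (P = -5 + 2145917 = 2145912)
(-2313782 - 22557*36) + P = (-2313782 - 22557*36) + 2145912 = (-2313782 - 812052) + 2145912 = -3125834 + 2145912 = -979922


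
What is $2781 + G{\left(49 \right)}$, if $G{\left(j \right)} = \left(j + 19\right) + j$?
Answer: $2898$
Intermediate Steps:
$G{\left(j \right)} = 19 + 2 j$ ($G{\left(j \right)} = \left(19 + j\right) + j = 19 + 2 j$)
$2781 + G{\left(49 \right)} = 2781 + \left(19 + 2 \cdot 49\right) = 2781 + \left(19 + 98\right) = 2781 + 117 = 2898$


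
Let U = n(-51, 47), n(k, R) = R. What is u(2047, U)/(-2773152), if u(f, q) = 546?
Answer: -91/462192 ≈ -0.00019689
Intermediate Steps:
U = 47
u(2047, U)/(-2773152) = 546/(-2773152) = 546*(-1/2773152) = -91/462192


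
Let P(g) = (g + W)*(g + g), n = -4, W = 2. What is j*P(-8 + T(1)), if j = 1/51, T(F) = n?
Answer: 80/17 ≈ 4.7059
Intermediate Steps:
T(F) = -4
j = 1/51 ≈ 0.019608
P(g) = 2*g*(2 + g) (P(g) = (g + 2)*(g + g) = (2 + g)*(2*g) = 2*g*(2 + g))
j*P(-8 + T(1)) = (2*(-8 - 4)*(2 + (-8 - 4)))/51 = (2*(-12)*(2 - 12))/51 = (2*(-12)*(-10))/51 = (1/51)*240 = 80/17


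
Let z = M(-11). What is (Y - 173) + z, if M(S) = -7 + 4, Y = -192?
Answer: -368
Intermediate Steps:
M(S) = -3
z = -3
(Y - 173) + z = (-192 - 173) - 3 = -365 - 3 = -368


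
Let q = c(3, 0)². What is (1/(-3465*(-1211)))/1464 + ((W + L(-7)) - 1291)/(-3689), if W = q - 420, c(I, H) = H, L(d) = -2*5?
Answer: 1510328053607/3237420213720 ≈ 0.46652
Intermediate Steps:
L(d) = -10
q = 0 (q = 0² = 0)
W = -420 (W = 0 - 420 = -420)
(1/(-3465*(-1211)))/1464 + ((W + L(-7)) - 1291)/(-3689) = (1/(-3465*(-1211)))/1464 + ((-420 - 10) - 1291)/(-3689) = -1/3465*(-1/1211)*(1/1464) + (-430 - 1291)*(-1/3689) = (1/4196115)*(1/1464) - 1721*(-1/3689) = 1/6143112360 + 1721/3689 = 1510328053607/3237420213720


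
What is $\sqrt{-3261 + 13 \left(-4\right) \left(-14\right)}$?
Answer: $i \sqrt{2533} \approx 50.329 i$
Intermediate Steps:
$\sqrt{-3261 + 13 \left(-4\right) \left(-14\right)} = \sqrt{-3261 - -728} = \sqrt{-3261 + 728} = \sqrt{-2533} = i \sqrt{2533}$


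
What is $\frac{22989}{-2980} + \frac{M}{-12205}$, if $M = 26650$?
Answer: $- \frac{71999549}{7274180} \approx -9.898$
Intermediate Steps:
$\frac{22989}{-2980} + \frac{M}{-12205} = \frac{22989}{-2980} + \frac{26650}{-12205} = 22989 \left(- \frac{1}{2980}\right) + 26650 \left(- \frac{1}{12205}\right) = - \frac{22989}{2980} - \frac{5330}{2441} = - \frac{71999549}{7274180}$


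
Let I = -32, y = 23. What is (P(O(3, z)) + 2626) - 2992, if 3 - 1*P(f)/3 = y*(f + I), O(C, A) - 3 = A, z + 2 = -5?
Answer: 2127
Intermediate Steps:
z = -7 (z = -2 - 5 = -7)
O(C, A) = 3 + A
P(f) = 2217 - 69*f (P(f) = 9 - 69*(f - 32) = 9 - 69*(-32 + f) = 9 - 3*(-736 + 23*f) = 9 + (2208 - 69*f) = 2217 - 69*f)
(P(O(3, z)) + 2626) - 2992 = ((2217 - 69*(3 - 7)) + 2626) - 2992 = ((2217 - 69*(-4)) + 2626) - 2992 = ((2217 + 276) + 2626) - 2992 = (2493 + 2626) - 2992 = 5119 - 2992 = 2127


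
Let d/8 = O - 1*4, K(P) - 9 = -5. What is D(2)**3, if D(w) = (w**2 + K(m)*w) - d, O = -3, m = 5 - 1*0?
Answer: 314432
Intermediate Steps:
m = 5 (m = 5 + 0 = 5)
K(P) = 4 (K(P) = 9 - 5 = 4)
d = -56 (d = 8*(-3 - 1*4) = 8*(-3 - 4) = 8*(-7) = -56)
D(w) = 56 + w**2 + 4*w (D(w) = (w**2 + 4*w) - 1*(-56) = (w**2 + 4*w) + 56 = 56 + w**2 + 4*w)
D(2)**3 = (56 + 2**2 + 4*2)**3 = (56 + 4 + 8)**3 = 68**3 = 314432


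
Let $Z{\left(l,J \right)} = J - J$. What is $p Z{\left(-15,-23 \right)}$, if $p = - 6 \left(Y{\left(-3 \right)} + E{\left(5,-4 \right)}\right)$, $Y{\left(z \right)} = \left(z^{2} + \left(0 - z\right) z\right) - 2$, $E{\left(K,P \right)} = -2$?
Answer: $0$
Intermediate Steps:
$Z{\left(l,J \right)} = 0$
$Y{\left(z \right)} = -2$ ($Y{\left(z \right)} = \left(z^{2} + - z z\right) - 2 = \left(z^{2} - z^{2}\right) - 2 = 0 - 2 = -2$)
$p = 24$ ($p = - 6 \left(-2 - 2\right) = \left(-6\right) \left(-4\right) = 24$)
$p Z{\left(-15,-23 \right)} = 24 \cdot 0 = 0$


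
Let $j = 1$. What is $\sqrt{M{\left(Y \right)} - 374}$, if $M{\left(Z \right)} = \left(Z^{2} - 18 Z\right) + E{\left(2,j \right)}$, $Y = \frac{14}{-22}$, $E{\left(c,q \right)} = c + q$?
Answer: $\frac{8 i \sqrt{679}}{11} \approx 18.951 i$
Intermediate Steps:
$Y = - \frac{7}{11}$ ($Y = 14 \left(- \frac{1}{22}\right) = - \frac{7}{11} \approx -0.63636$)
$M{\left(Z \right)} = 3 + Z^{2} - 18 Z$ ($M{\left(Z \right)} = \left(Z^{2} - 18 Z\right) + \left(2 + 1\right) = \left(Z^{2} - 18 Z\right) + 3 = 3 + Z^{2} - 18 Z$)
$\sqrt{M{\left(Y \right)} - 374} = \sqrt{\left(3 + \left(- \frac{7}{11}\right)^{2} - - \frac{126}{11}\right) - 374} = \sqrt{\left(3 + \frac{49}{121} + \frac{126}{11}\right) - 374} = \sqrt{\frac{1798}{121} - 374} = \sqrt{- \frac{43456}{121}} = \frac{8 i \sqrt{679}}{11}$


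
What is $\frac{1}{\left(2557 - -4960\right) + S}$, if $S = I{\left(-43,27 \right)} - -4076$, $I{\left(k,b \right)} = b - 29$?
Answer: $\frac{1}{11591} \approx 8.6274 \cdot 10^{-5}$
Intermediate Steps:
$I{\left(k,b \right)} = -29 + b$
$S = 4074$ ($S = \left(-29 + 27\right) - -4076 = -2 + 4076 = 4074$)
$\frac{1}{\left(2557 - -4960\right) + S} = \frac{1}{\left(2557 - -4960\right) + 4074} = \frac{1}{\left(2557 + 4960\right) + 4074} = \frac{1}{7517 + 4074} = \frac{1}{11591}$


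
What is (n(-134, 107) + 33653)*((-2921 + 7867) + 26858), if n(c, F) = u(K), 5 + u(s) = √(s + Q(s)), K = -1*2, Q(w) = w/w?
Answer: 1070140992 + 31804*I ≈ 1.0701e+9 + 31804.0*I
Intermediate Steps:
Q(w) = 1
K = -2
u(s) = -5 + √(1 + s) (u(s) = -5 + √(s + 1) = -5 + √(1 + s))
n(c, F) = -5 + I (n(c, F) = -5 + √(1 - 2) = -5 + √(-1) = -5 + I)
(n(-134, 107) + 33653)*((-2921 + 7867) + 26858) = ((-5 + I) + 33653)*((-2921 + 7867) + 26858) = (33648 + I)*(4946 + 26858) = (33648 + I)*31804 = 1070140992 + 31804*I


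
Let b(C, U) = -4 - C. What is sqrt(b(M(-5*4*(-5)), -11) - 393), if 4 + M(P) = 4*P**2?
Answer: I*sqrt(40393) ≈ 200.98*I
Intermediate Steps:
M(P) = -4 + 4*P**2
sqrt(b(M(-5*4*(-5)), -11) - 393) = sqrt((-4 - (-4 + 4*(-5*4*(-5))**2)) - 393) = sqrt((-4 - (-4 + 4*(-20*(-5))**2)) - 393) = sqrt((-4 - (-4 + 4*100**2)) - 393) = sqrt((-4 - (-4 + 4*10000)) - 393) = sqrt((-4 - (-4 + 40000)) - 393) = sqrt((-4 - 1*39996) - 393) = sqrt((-4 - 39996) - 393) = sqrt(-40000 - 393) = sqrt(-40393) = I*sqrt(40393)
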